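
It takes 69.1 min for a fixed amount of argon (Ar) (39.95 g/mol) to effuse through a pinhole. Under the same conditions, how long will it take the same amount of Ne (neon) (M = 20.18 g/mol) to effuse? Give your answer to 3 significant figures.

From Graham's law, t_Ne/t_Ar = √(M_Ne/M_Ar) = √(20.18/39.95) = √0.5051 = 0.7107.
So the time for Ne is 69.1 × 0.7107 = 49.1 min.

49.1 min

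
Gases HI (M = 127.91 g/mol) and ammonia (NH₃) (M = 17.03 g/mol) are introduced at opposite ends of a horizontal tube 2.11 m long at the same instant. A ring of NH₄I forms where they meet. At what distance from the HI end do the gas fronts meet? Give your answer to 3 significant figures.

0.564 m

In equal time, each gas travels a distance ∝ its rate ∝ 1/√M, so d_HI/d_NH₃ = √(M_NH₃/M_HI) = √(17.03/127.91) = 0.3649.
With d_HI + d_NH₃ = 2.11 m, d_NH₃ = 2.11/(1 + 0.3649) = 1.546 m.
d_HI = 2.11 − 1.546 = 0.564 m.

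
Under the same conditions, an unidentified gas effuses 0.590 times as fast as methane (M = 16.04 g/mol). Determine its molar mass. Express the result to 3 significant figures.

By Graham's law, rate_X/rate_CH₄ = √(M_CH₄/M_X).
0.590 = √(16.04/M_X)
M_X = 16.04 / 0.590² = 16.04 / 0.3481 = 46.1 g/mol

46.1 g/mol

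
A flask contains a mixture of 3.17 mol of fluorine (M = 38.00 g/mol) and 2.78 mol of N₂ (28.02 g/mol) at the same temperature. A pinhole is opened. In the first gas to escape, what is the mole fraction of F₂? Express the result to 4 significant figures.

0.4947

Effusion rate of each component ∝ n_i/√M_i (partial pressure × 1/√M).
Mole fraction of F₂ in the effusate = (n_F₂/√M_F₂) / (n_F₂/√M_F₂ + n_N₂/√M_N₂)
= (3.17/√38.00) / (3.17/√38.00 + 2.78/√28.02) = 0.5142/(0.5142 + 0.5252) = 0.4947.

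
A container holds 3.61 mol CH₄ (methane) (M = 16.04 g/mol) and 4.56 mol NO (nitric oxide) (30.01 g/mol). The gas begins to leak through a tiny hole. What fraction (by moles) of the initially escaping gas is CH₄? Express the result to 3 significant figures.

Rate_i ∝ x_i/√M_i (Graham's law weighted by mole fraction), so the effusate composition follows n_i/√M_i.
x_CH₄(eff) = (n_CH₄/√M_CH₄) / (n_CH₄/√M_CH₄ + n_NO/√M_NO)
= (3.61/√16.04) / (3.61/√16.04 + 4.56/√30.01) = 0.9014/(0.9014 + 0.8324) = 0.520.

0.520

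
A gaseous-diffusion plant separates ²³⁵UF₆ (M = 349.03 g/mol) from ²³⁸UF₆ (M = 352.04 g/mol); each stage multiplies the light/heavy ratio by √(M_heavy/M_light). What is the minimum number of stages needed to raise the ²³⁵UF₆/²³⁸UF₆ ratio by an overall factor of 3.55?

296

Single-stage factor α = √(352.04/349.03), so ln α = ½ ln(1.00862) = 0.004293.
Need α^N ≥ 3.55 ⇒ N ≥ ln(3.55) / ln α = 1.267 / 0.004293 = 295.09.
Minimum whole number of stages: N = 296.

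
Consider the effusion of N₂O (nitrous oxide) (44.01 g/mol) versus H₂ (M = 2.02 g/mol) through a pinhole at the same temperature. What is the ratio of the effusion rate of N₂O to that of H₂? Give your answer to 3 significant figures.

Graham's law gives rate_N₂O/rate_H₂ = √(M_H₂/M_N₂O) = √(2.02/44.01) = √0.04590 = 0.214.

0.214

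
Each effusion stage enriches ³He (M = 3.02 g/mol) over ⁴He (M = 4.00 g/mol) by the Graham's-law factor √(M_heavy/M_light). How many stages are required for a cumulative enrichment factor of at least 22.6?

23

With α = √(4.00/3.02) per stage, ln α = ½ ln(1.32450) = 0.1405.
Need α^N ≥ 22.6 ⇒ N ≥ ln(22.6) / ln α = 3.118 / 0.1405 = 22.19.
Minimum whole number of stages: N = 23.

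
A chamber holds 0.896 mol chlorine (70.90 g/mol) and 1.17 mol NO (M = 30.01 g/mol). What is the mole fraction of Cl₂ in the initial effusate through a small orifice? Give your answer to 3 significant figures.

0.333

The effusion rate of species i is ∝ p_i/√M_i ∝ n_i/√M_i.
So x_Cl₂ in the escaping gas = (n_Cl₂/√M_Cl₂) / Σ(n_i/√M_i)
= (0.896/√70.90) / (0.896/√70.90 + 1.17/√30.01) = 0.1064/(0.1064 + 0.2136) = 0.333.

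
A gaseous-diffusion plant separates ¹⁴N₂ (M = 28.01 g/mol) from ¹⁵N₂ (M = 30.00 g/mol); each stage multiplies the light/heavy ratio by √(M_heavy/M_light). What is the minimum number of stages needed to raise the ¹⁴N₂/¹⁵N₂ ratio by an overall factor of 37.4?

106

With α = √(30.00/28.01) per stage, ln α = ½ ln(1.07105) = 0.03432.
Need α^N ≥ 37.4 ⇒ N ≥ ln(37.4) / ln α = 3.622 / 0.03432 = 105.53.
So at least 106 stages are needed.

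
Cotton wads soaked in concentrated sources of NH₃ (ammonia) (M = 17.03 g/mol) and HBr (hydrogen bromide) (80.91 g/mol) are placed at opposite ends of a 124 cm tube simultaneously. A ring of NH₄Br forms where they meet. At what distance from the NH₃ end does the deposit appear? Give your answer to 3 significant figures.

85.0 cm

Graham's law gives d_NH₃/d_HBr = rate_NH₃/rate_HBr = √(M_HBr/M_NH₃) = √(80.91/17.03) = 2.180.
With d_NH₃ + d_HBr = 124 cm, d_HBr = 124/(1 + 2.180) = 39.00 cm.
d_NH₃ = 124 − 39.00 = 85.0 cm.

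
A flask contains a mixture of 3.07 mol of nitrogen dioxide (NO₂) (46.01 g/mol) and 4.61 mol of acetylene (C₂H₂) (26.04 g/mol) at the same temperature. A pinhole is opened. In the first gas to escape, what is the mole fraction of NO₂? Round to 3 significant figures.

0.334

Each component's effusion rate ∝ (its partial pressure)·(1/√M) ∝ n_i/√M_i.
Mole fraction of NO₂ in the effusate = (n_NO₂/√M_NO₂) / (n_NO₂/√M_NO₂ + n_C₂H₂/√M_C₂H₂)
= (3.07/√46.01) / (3.07/√46.01 + 4.61/√26.04) = 0.4526/(0.4526 + 0.9034) = 0.334.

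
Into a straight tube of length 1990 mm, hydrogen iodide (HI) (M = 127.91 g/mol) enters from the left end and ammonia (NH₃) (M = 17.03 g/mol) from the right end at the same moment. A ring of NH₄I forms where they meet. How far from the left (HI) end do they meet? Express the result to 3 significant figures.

Graham's law gives d_HI/d_NH₃ = rate_HI/rate_NH₃ = √(M_NH₃/M_HI) = √(17.03/127.91) = 0.3649.
With d_HI + d_NH₃ = 1990 mm, d_NH₃ = 1990/(1 + 0.3649) = 1458 mm.
d_HI = 1990 − 1458 = 532 mm.

532 mm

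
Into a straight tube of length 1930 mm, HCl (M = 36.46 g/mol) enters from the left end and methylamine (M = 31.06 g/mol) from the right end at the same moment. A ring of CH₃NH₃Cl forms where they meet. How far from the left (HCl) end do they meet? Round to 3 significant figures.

926 mm

In equal time, each gas travels a distance ∝ its rate ∝ 1/√M, so d_HCl/d_CH₃NH₂ = √(M_CH₃NH₂/M_HCl) = √(31.06/36.46) = 0.9230.
With d_HCl + d_CH₃NH₂ = 1930 mm, d_CH₃NH₂ = 1930/(1 + 0.9230) = 1004 mm.
d_HCl = 1930 − 1004 = 926 mm.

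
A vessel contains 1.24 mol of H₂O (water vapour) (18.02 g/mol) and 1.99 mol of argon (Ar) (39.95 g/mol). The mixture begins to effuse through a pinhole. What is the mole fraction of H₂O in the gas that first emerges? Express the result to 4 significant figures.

Effusion rate of each component ∝ n_i/√M_i (partial pressure × 1/√M).
Mole fraction of H₂O in the effusate = (n_H₂O/√M_H₂O) / (n_H₂O/√M_H₂O + n_Ar/√M_Ar)
= (1.24/√18.02) / (1.24/√18.02 + 1.99/√39.95) = 0.2921/(0.2921 + 0.3148) = 0.4813.

0.4813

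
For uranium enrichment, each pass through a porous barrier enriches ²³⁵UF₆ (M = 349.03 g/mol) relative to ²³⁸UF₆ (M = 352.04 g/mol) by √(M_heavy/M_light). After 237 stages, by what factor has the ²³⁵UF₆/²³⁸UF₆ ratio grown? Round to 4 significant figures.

Each stage multiplies the ratio by α = √(352.04/349.03), so after 237 stages the overall factor is α^237 = (352.04/349.03)^(237/2).
= 1.00862^(237/2) = 2.766.

2.766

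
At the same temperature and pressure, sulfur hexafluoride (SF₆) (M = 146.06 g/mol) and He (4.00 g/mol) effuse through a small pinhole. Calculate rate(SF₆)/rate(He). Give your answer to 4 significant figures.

Using Graham's law: rate_SF₆/rate_He = √(M_He/M_SF₆) = √(4.00/146.06) = √0.02739 = 0.1655.

0.1655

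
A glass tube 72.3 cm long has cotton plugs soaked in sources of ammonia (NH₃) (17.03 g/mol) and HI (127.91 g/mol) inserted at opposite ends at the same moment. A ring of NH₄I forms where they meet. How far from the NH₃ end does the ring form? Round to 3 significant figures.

The fronts meet when d_NH₃ + d_HI = L with d_NH₃/d_HI = √(M_HI/M_NH₃) (Graham's law). Here √(M_HI/M_NH₃) = √(127.91/17.03) = 2.741.
With d_NH₃ + d_HI = 72.3 cm, d_HI = 72.3/(1 + 2.741) = 19.33 cm.
d_NH₃ = 72.3 − 19.33 = 53.0 cm.

53.0 cm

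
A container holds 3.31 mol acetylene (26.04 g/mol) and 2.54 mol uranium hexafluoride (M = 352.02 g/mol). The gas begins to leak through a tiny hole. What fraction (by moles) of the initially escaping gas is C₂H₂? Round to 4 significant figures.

0.8273

Effusion rate of each component ∝ n_i/√M_i (partial pressure × 1/√M).
So x_C₂H₂ in the escaping gas = (n_C₂H₂/√M_C₂H₂) / Σ(n_i/√M_i)
= (3.31/√26.04) / (3.31/√26.04 + 2.54/√352.02) = 0.6486/(0.6486 + 0.1354) = 0.8273.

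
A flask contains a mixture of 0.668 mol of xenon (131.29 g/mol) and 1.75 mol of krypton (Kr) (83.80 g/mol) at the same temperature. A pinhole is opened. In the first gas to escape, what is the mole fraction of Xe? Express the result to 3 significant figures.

0.234

Each component's effusion rate ∝ (its partial pressure)·(1/√M) ∝ n_i/√M_i.
x_Xe(eff) = (n_Xe/√M_Xe) / (n_Xe/√M_Xe + n_Kr/√M_Kr)
= (0.668/√131.29) / (0.668/√131.29 + 1.75/√83.80) = 0.05830/(0.05830 + 0.1912) = 0.234.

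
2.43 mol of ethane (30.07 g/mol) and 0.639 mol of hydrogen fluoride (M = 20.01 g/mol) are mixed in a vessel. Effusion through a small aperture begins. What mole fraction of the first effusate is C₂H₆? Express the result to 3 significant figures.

The effusion rate of species i is ∝ p_i/√M_i ∝ n_i/√M_i.
Mole fraction of C₂H₆ in the effusate = (n_C₂H₆/√M_C₂H₆) / (n_C₂H₆/√M_C₂H₆ + n_HF/√M_HF)
= (2.43/√30.07) / (2.43/√30.07 + 0.639/√20.01) = 0.4431/(0.4431 + 0.1428) = 0.756.

0.756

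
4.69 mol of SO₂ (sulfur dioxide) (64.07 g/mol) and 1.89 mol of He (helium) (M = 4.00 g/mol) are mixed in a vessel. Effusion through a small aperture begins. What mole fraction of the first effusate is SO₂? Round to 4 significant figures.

0.3827

The effusion rate of species i is ∝ p_i/√M_i ∝ n_i/√M_i.
x_SO₂(eff) = (n_SO₂/√M_SO₂) / (n_SO₂/√M_SO₂ + n_He/√M_He)
= (4.69/√64.07) / (4.69/√64.07 + 1.89/√4.00) = 0.5859/(0.5859 + 0.9450) = 0.3827.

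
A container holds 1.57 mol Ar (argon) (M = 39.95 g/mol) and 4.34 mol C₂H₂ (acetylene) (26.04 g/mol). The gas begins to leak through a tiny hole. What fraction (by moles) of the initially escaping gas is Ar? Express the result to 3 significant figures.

0.226

Rate_i ∝ x_i/√M_i (Graham's law weighted by mole fraction), so the effusate composition follows n_i/√M_i.
x_Ar(eff) = (n_Ar/√M_Ar) / (n_Ar/√M_Ar + n_C₂H₂/√M_C₂H₂)
= (1.57/√39.95) / (1.57/√39.95 + 4.34/√26.04) = 0.2484/(0.2484 + 0.8505) = 0.226.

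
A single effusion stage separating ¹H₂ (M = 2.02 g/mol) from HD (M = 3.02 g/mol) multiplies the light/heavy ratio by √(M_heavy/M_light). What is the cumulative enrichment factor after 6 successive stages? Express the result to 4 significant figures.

3.342

After 6 stages the ratio has grown by (√(3.02/2.02))^6 = (3.02/2.02)^(6/2).
= 1.49505^3 = 3.342.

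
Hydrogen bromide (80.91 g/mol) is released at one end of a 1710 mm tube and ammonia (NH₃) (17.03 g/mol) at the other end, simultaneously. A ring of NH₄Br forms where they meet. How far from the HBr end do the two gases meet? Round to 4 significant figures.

537.8 mm

Distances travelled in equal time are proportional to diffusion rates, so d_HBr/d_NH₃ = √(M_NH₃/M_HBr) = √(17.03/80.91) = 0.4588.
With d_HBr + d_NH₃ = 1710 mm, d_NH₃ = 1710/(1 + 0.4588) = 1172 mm.
d_HBr = 1710 − 1172 = 537.8 mm.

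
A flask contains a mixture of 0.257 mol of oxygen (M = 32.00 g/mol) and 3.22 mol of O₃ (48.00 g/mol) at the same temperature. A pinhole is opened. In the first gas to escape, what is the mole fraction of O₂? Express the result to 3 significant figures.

0.0890

Each component's effusion rate ∝ (its partial pressure)·(1/√M) ∝ n_i/√M_i.
So x_O₂ in the escaping gas = (n_O₂/√M_O₂) / Σ(n_i/√M_i)
= (0.257/√32.00) / (0.257/√32.00 + 3.22/√48.00) = 0.04543/(0.04543 + 0.4648) = 0.0890.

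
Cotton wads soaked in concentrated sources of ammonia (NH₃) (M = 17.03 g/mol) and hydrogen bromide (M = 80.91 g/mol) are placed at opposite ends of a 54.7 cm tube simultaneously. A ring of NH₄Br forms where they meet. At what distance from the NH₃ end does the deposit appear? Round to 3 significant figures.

37.5 cm

Graham's law gives d_NH₃/d_HBr = rate_NH₃/rate_HBr = √(M_HBr/M_NH₃) = √(80.91/17.03) = 2.180.
With d_NH₃ + d_HBr = 54.7 cm, d_HBr = 54.7/(1 + 2.180) = 17.20 cm.
d_NH₃ = 54.7 − 17.20 = 37.5 cm.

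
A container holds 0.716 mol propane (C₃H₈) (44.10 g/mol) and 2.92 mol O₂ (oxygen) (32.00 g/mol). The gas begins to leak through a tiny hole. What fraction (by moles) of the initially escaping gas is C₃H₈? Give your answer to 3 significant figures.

Effusion rate of each component ∝ n_i/√M_i (partial pressure × 1/√M).
Mole fraction of C₃H₈ in the effusate = (n_C₃H₈/√M_C₃H₈) / (n_C₃H₈/√M_C₃H₈ + n_O₂/√M_O₂)
= (0.716/√44.10) / (0.716/√44.10 + 2.92/√32.00) = 0.1078/(0.1078 + 0.5162) = 0.173.

0.173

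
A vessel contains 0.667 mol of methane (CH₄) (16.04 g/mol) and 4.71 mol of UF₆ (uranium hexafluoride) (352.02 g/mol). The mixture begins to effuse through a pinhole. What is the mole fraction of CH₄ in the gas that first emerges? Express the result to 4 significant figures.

0.3988

The effusion rate of species i is ∝ p_i/√M_i ∝ n_i/√M_i.
x_CH₄(eff) = (n_CH₄/√M_CH₄) / (n_CH₄/√M_CH₄ + n_UF₆/√M_UF₆)
= (0.667/√16.04) / (0.667/√16.04 + 4.71/√352.02) = 0.1665/(0.1665 + 0.2510) = 0.3988.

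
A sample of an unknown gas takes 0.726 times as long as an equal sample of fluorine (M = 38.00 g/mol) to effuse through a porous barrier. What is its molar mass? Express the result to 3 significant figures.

Since effusion rate ∝ 1/√M, t_X/t_F₂ = √(M_X/M_F₂).
0.726 = √(M_X/38.00)
M_X = 38.00 × 0.726² = 38.00 × 0.5271 = 20.0 g/mol

20.0 g/mol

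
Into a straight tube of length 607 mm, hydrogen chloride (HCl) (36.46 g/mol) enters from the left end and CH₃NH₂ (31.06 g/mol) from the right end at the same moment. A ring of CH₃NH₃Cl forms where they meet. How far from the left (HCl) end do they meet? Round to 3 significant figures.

The fronts meet when d_HCl + d_CH₃NH₂ = L with d_HCl/d_CH₃NH₂ = √(M_CH₃NH₂/M_HCl) (Graham's law). Here √(M_CH₃NH₂/M_HCl) = √(31.06/36.46) = 0.9230.
With d_HCl + d_CH₃NH₂ = 607 mm, d_CH₃NH₂ = 607/(1 + 0.9230) = 315.7 mm.
d_HCl = 607 − 315.7 = 291 mm.

291 mm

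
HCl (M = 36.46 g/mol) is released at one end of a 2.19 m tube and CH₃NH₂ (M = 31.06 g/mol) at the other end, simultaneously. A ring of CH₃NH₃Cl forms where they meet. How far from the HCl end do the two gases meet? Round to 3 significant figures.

1.05 m

In equal time, each gas travels a distance ∝ its rate ∝ 1/√M, so d_HCl/d_CH₃NH₂ = √(M_CH₃NH₂/M_HCl) = √(31.06/36.46) = 0.9230.
With d_HCl + d_CH₃NH₂ = 2.19 m, d_CH₃NH₂ = 2.19/(1 + 0.9230) = 1.139 m.
d_HCl = 2.19 − 1.139 = 1.05 m.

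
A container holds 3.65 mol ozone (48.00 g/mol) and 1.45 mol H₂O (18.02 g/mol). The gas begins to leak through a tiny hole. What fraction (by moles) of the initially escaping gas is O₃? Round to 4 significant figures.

Each component's effusion rate ∝ (its partial pressure)·(1/√M) ∝ n_i/√M_i.
Mole fraction of O₃ in the effusate = (n_O₃/√M_O₃) / (n_O₃/√M_O₃ + n_H₂O/√M_H₂O)
= (3.65/√48.00) / (3.65/√48.00 + 1.45/√18.02) = 0.5268/(0.5268 + 0.3416) = 0.6067.

0.6067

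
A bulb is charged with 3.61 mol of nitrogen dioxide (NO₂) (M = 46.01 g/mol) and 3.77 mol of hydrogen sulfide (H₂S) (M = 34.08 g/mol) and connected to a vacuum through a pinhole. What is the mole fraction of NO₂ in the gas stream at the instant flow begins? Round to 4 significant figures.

Effusion rate of each component ∝ n_i/√M_i (partial pressure × 1/√M).
Mole fraction of NO₂ in the effusate = (n_NO₂/√M_NO₂) / (n_NO₂/√M_NO₂ + n_H₂S/√M_H₂S)
= (3.61/√46.01) / (3.61/√46.01 + 3.77/√34.08) = 0.5322/(0.5322 + 0.6458) = 0.4518.

0.4518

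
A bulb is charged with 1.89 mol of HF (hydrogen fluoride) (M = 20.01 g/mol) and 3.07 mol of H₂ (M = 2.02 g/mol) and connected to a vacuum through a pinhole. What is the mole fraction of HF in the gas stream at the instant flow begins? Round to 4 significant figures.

Each component's effusion rate ∝ (its partial pressure)·(1/√M) ∝ n_i/√M_i.
Mole fraction of HF in the effusate = (n_HF/√M_HF) / (n_HF/√M_HF + n_H₂/√M_H₂)
= (1.89/√20.01) / (1.89/√20.01 + 3.07/√2.02) = 0.4225/(0.4225 + 2.160) = 0.1636.

0.1636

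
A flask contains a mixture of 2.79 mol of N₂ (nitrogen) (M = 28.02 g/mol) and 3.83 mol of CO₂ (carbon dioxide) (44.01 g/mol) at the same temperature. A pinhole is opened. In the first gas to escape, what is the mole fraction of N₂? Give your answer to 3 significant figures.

0.477

Each component's effusion rate ∝ (its partial pressure)·(1/√M) ∝ n_i/√M_i.
x_N₂(eff) = (n_N₂/√M_N₂) / (n_N₂/√M_N₂ + n_CO₂/√M_CO₂)
= (2.79/√28.02) / (2.79/√28.02 + 3.83/√44.01) = 0.5271/(0.5271 + 0.5773) = 0.477.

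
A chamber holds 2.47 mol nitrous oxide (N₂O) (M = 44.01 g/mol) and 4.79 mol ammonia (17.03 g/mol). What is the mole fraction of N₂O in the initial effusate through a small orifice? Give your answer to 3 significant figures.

Rate_i ∝ x_i/√M_i (Graham's law weighted by mole fraction), so the effusate composition follows n_i/√M_i.
Mole fraction of N₂O in the effusate = (n_N₂O/√M_N₂O) / (n_N₂O/√M_N₂O + n_NH₃/√M_NH₃)
= (2.47/√44.01) / (2.47/√44.01 + 4.79/√17.03) = 0.3723/(0.3723 + 1.161) = 0.243.

0.243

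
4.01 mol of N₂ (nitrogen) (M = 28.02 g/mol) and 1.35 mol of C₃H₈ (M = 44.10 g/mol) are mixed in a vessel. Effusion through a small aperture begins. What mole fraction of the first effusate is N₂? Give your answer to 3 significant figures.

Each component's effusion rate ∝ (its partial pressure)·(1/√M) ∝ n_i/√M_i.
So x_N₂ in the escaping gas = (n_N₂/√M_N₂) / Σ(n_i/√M_i)
= (4.01/√28.02) / (4.01/√28.02 + 1.35/√44.10) = 0.7575/(0.7575 + 0.2033) = 0.788.

0.788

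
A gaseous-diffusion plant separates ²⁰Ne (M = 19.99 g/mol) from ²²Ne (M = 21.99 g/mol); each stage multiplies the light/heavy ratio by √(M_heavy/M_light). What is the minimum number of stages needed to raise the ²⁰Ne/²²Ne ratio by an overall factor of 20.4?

Per stage α = (21.99/19.99)^(1/2) = 1.10005^0.5, giving ln α = 0.04768.
Need α^N ≥ 20.4 ⇒ N ≥ ln(20.4) / ln α = 3.016 / 0.04768 = 63.25.
Rounding up, N = 64 stages.

64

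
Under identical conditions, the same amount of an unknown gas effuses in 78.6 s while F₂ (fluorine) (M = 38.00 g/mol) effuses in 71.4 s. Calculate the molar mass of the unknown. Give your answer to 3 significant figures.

Since effusion rate ∝ 1/√M, t_X/t_F₂ = √(M_X/M_F₂).
78.6/71.4 = 1.101 = √(M_X/38.00)
M_X = 38.00 × 1.101² = 38.00 × 1.212 = 46.1 g/mol

46.1 g/mol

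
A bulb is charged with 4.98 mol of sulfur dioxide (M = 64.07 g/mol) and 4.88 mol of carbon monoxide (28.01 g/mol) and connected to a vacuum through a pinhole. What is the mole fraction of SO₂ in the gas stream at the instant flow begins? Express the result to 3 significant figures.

0.403

Rate_i ∝ x_i/√M_i (Graham's law weighted by mole fraction), so the effusate composition follows n_i/√M_i.
x_SO₂(eff) = (n_SO₂/√M_SO₂) / (n_SO₂/√M_SO₂ + n_CO/√M_CO)
= (4.98/√64.07) / (4.98/√64.07 + 4.88/√28.01) = 0.6222/(0.6222 + 0.9221) = 0.403.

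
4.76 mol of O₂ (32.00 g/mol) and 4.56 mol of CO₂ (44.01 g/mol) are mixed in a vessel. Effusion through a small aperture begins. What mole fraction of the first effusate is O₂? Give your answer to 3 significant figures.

0.550

Each component's effusion rate ∝ (its partial pressure)·(1/√M) ∝ n_i/√M_i.
Mole fraction of O₂ in the effusate = (n_O₂/√M_O₂) / (n_O₂/√M_O₂ + n_CO₂/√M_CO₂)
= (4.76/√32.00) / (4.76/√32.00 + 4.56/√44.01) = 0.8415/(0.8415 + 0.6874) = 0.550.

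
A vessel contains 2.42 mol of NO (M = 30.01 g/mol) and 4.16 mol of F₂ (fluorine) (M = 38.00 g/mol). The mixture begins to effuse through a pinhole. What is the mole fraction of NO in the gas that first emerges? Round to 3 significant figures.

0.396

The effusion rate of species i is ∝ p_i/√M_i ∝ n_i/√M_i.
Mole fraction of NO in the effusate = (n_NO/√M_NO) / (n_NO/√M_NO + n_F₂/√M_F₂)
= (2.42/√30.01) / (2.42/√30.01 + 4.16/√38.00) = 0.4418/(0.4418 + 0.6748) = 0.396.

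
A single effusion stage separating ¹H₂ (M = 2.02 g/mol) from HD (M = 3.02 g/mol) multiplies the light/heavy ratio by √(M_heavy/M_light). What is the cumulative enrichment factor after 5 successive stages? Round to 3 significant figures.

Overall factor = α^5 with α = √(3.02/2.02), i.e. (3.02/2.02)^(5/2).
= 1.49505^(5/2) = 2.73.

2.73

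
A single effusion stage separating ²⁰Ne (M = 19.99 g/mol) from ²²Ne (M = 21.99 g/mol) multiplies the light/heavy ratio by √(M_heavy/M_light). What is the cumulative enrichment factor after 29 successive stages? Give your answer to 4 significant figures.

After 29 stages the ratio has grown by (√(21.99/19.99))^29 = (21.99/19.99)^(29/2).
= 1.10005^(29/2) = 3.985.

3.985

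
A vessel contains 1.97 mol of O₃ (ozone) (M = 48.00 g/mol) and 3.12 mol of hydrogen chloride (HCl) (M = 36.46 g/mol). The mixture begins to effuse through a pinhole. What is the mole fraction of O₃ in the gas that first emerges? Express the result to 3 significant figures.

0.355

The effusion rate of species i is ∝ p_i/√M_i ∝ n_i/√M_i.
So x_O₃ in the escaping gas = (n_O₃/√M_O₃) / Σ(n_i/√M_i)
= (1.97/√48.00) / (1.97/√48.00 + 3.12/√36.46) = 0.2843/(0.2843 + 0.5167) = 0.355.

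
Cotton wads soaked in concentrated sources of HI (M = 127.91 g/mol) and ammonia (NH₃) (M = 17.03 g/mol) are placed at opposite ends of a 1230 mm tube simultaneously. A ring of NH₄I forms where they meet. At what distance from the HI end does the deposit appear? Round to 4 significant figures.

328.8 mm

Graham's law gives d_HI/d_NH₃ = rate_HI/rate_NH₃ = √(M_NH₃/M_HI) = √(17.03/127.91) = 0.3649.
With d_HI + d_NH₃ = 1230 mm, d_NH₃ = 1230/(1 + 0.3649) = 901.2 mm.
d_HI = 1230 − 901.2 = 328.8 mm.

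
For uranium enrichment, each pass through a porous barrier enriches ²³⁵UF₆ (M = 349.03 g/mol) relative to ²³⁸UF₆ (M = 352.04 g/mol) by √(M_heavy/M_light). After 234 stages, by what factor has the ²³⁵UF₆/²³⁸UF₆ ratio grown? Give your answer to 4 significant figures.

2.731

The single-stage factor is √(M_heavy/M_light), so 234 stages give [√(352.04/349.03)]^234 = (352.04/349.03)^(234/2).
= 1.00862^117 = 2.731.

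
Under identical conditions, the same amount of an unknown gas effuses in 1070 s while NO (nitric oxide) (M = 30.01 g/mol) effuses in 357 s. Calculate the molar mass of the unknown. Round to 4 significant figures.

From Graham's law, t_X/t_NO = √(M_X/M_NO).
1070/357 = 2.997 = √(M_X/30.01)
M_X = 30.01 × 2.997² = 30.01 × 8.983 = 269.6 g/mol

269.6 g/mol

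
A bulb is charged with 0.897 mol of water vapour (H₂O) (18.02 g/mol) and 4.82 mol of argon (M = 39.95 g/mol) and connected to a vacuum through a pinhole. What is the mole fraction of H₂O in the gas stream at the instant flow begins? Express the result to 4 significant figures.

0.2170

Effusion rate of each component ∝ n_i/√M_i (partial pressure × 1/√M).
x_H₂O(eff) = (n_H₂O/√M_H₂O) / (n_H₂O/√M_H₂O + n_Ar/√M_Ar)
= (0.897/√18.02) / (0.897/√18.02 + 4.82/√39.95) = 0.2113/(0.2113 + 0.7626) = 0.2170.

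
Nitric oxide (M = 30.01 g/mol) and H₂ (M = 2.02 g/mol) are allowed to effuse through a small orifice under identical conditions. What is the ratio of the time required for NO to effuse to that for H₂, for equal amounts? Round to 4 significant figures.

3.854

Graham's law gives t_NO/t_H₂ = √(M_NO/M_H₂) = √(30.01/2.02) = √14.86 = 3.854.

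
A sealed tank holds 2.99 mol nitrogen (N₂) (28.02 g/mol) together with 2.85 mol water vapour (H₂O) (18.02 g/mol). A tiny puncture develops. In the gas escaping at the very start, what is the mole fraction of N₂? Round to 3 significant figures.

0.457

Rate_i ∝ x_i/√M_i (Graham's law weighted by mole fraction), so the effusate composition follows n_i/√M_i.
Mole fraction of N₂ in the effusate = (n_N₂/√M_N₂) / (n_N₂/√M_N₂ + n_H₂O/√M_H₂O)
= (2.99/√28.02) / (2.99/√28.02 + 2.85/√18.02) = 0.5649/(0.5649 + 0.6714) = 0.457.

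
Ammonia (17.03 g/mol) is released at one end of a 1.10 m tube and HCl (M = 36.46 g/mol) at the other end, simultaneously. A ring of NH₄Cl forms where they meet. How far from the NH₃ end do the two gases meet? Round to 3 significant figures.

0.653 m

Distances travelled in equal time are proportional to diffusion rates, so d_NH₃/d_HCl = √(M_HCl/M_NH₃) = √(36.46/17.03) = 1.463.
With d_NH₃ + d_HCl = 1.10 m, d_HCl = 1.10/(1 + 1.463) = 0.4466 m.
d_NH₃ = 1.10 − 0.4466 = 0.653 m.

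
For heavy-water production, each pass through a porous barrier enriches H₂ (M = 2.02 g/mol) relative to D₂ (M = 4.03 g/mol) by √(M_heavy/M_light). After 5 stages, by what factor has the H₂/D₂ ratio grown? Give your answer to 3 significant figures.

Overall factor = α^5 with α = √(4.03/2.02), i.e. (4.03/2.02)^(5/2).
= 1.99505^(5/2) = 5.62.

5.62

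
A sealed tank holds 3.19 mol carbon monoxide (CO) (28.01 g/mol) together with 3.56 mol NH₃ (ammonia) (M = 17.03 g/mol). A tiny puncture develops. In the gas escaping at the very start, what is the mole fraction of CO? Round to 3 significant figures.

0.411

Each component's effusion rate ∝ (its partial pressure)·(1/√M) ∝ n_i/√M_i.
Mole fraction of CO in the effusate = (n_CO/√M_CO) / (n_CO/√M_CO + n_NH₃/√M_NH₃)
= (3.19/√28.01) / (3.19/√28.01 + 3.56/√17.03) = 0.6027/(0.6027 + 0.8627) = 0.411.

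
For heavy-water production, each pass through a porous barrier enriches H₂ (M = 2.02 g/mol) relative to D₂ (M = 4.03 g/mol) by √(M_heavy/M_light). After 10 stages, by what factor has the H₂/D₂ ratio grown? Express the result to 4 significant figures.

31.61

Overall factor = α^10 with α = √(4.03/2.02), i.e. (4.03/2.02)^(10/2).
= 1.99505^5 = 31.61.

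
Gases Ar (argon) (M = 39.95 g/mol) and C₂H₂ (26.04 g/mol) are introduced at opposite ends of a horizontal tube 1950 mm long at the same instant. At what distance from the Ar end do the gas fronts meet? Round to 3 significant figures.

Graham's law gives d_Ar/d_C₂H₂ = rate_Ar/rate_C₂H₂ = √(M_C₂H₂/M_Ar) = √(26.04/39.95) = 0.8074.
With d_Ar + d_C₂H₂ = 1950 mm, d_C₂H₂ = 1950/(1 + 0.8074) = 1079 mm.
d_Ar = 1950 − 1079 = 871 mm.

871 mm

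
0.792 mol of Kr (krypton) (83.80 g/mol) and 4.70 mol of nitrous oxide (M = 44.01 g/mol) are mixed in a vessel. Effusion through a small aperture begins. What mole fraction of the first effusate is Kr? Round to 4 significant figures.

The effusion rate of species i is ∝ p_i/√M_i ∝ n_i/√M_i.
Mole fraction of Kr in the effusate = (n_Kr/√M_Kr) / (n_Kr/√M_Kr + n_N₂O/√M_N₂O)
= (0.792/√83.80) / (0.792/√83.80 + 4.70/√44.01) = 0.08652/(0.08652 + 0.7085) = 0.1088.

0.1088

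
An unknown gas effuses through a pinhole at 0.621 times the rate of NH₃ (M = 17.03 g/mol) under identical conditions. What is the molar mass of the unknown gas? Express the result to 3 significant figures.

44.2 g/mol

Using Graham's law: rate_X/rate_NH₃ = √(M_NH₃/M_X).
0.621 = √(17.03/M_X)
M_X = 17.03 / 0.621² = 17.03 / 0.3856 = 44.2 g/mol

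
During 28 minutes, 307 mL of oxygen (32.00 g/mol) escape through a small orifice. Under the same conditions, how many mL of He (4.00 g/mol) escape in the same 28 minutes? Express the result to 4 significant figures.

Using Graham's law: rate_He/rate_O₂ = √(M_O₂/M_He) = √(32.00/4.00) = √8.000 = 2.828.
So the volume for He is 307 × 2.828 = 868.3 mL.

868.3 mL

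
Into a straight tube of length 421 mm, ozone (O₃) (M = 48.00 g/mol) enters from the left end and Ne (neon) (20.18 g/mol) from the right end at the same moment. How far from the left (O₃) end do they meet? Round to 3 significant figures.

The fronts meet when d_O₃ + d_Ne = L with d_O₃/d_Ne = √(M_Ne/M_O₃) (Graham's law). Here √(M_Ne/M_O₃) = √(20.18/48.00) = 0.6484.
With d_O₃ + d_Ne = 421 mm, d_Ne = 421/(1 + 0.6484) = 255.4 mm.
d_O₃ = 421 − 255.4 = 166 mm.

166 mm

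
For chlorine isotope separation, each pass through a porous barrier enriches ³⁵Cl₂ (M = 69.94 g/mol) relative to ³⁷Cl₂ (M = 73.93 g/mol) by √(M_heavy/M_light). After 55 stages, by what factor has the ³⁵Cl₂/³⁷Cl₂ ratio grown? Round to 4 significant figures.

Overall factor = α^55 with α = √(73.93/69.94), i.e. (73.93/69.94)^(55/2).
= 1.05705^(55/2) = 4.598.

4.598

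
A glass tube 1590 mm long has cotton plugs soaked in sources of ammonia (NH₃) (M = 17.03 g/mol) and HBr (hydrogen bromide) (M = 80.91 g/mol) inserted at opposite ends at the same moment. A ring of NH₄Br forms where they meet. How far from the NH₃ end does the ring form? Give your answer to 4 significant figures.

1090 mm

The fronts meet when d_NH₃ + d_HBr = L with d_NH₃/d_HBr = √(M_HBr/M_NH₃) (Graham's law). Here √(M_HBr/M_NH₃) = √(80.91/17.03) = 2.180.
With d_NH₃ + d_HBr = 1590 mm, d_HBr = 1590/(1 + 2.180) = 500.0 mm.
d_NH₃ = 1590 − 500.0 = 1090 mm.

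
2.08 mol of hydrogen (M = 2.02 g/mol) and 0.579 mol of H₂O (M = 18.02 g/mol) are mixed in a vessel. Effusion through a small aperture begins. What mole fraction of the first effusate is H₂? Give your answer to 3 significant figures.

The effusion rate of species i is ∝ p_i/√M_i ∝ n_i/√M_i.
x_H₂(eff) = (n_H₂/√M_H₂) / (n_H₂/√M_H₂ + n_H₂O/√M_H₂O)
= (2.08/√2.02) / (2.08/√2.02 + 0.579/√18.02) = 1.463/(1.463 + 0.1364) = 0.915.

0.915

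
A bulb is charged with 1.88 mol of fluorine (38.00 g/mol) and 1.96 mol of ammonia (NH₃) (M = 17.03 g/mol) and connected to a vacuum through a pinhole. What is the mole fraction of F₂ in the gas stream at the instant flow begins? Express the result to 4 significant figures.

Rate_i ∝ x_i/√M_i (Graham's law weighted by mole fraction), so the effusate composition follows n_i/√M_i.
x_F₂(eff) = (n_F₂/√M_F₂) / (n_F₂/√M_F₂ + n_NH₃/√M_NH₃)
= (1.88/√38.00) / (1.88/√38.00 + 1.96/√17.03) = 0.3050/(0.3050 + 0.4750) = 0.3910.

0.3910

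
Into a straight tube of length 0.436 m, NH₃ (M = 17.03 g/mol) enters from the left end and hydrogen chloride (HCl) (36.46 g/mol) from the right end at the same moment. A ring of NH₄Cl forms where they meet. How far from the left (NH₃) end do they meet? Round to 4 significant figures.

0.2590 m

The fronts meet when d_NH₃ + d_HCl = L with d_NH₃/d_HCl = √(M_HCl/M_NH₃) (Graham's law). Here √(M_HCl/M_NH₃) = √(36.46/17.03) = 1.463.
With d_NH₃ + d_HCl = 0.436 m, d_HCl = 0.436/(1 + 1.463) = 0.1770 m.
d_NH₃ = 0.436 − 0.1770 = 0.2590 m.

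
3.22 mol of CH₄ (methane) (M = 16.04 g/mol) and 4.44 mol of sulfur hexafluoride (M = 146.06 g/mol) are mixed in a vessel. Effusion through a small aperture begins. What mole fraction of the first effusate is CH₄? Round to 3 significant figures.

0.686

Each component's effusion rate ∝ (its partial pressure)·(1/√M) ∝ n_i/√M_i.
So x_CH₄ in the escaping gas = (n_CH₄/√M_CH₄) / Σ(n_i/√M_i)
= (3.22/√16.04) / (3.22/√16.04 + 4.44/√146.06) = 0.8040/(0.8040 + 0.3674) = 0.686.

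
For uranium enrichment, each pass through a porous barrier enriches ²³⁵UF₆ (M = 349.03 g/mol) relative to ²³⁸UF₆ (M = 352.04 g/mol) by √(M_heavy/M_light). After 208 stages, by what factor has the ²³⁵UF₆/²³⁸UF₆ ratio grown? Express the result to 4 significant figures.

Overall factor = α^208 with α = √(352.04/349.03), i.e. (352.04/349.03)^(208/2).
= 1.00862^104 = 2.443.

2.443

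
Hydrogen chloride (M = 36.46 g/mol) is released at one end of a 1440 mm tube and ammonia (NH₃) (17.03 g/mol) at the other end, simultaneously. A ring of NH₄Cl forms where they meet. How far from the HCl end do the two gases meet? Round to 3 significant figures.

585 mm

Distances travelled in equal time are proportional to diffusion rates, so d_HCl/d_NH₃ = √(M_NH₃/M_HCl) = √(17.03/36.46) = 0.6834.
With d_HCl + d_NH₃ = 1440 mm, d_NH₃ = 1440/(1 + 0.6834) = 855.4 mm.
d_HCl = 1440 − 855.4 = 585 mm.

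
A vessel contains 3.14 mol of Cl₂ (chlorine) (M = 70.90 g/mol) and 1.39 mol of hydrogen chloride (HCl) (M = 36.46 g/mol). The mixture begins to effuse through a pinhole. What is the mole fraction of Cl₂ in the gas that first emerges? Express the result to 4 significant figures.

0.6183

Rate_i ∝ x_i/√M_i (Graham's law weighted by mole fraction), so the effusate composition follows n_i/√M_i.
x_Cl₂(eff) = (n_Cl₂/√M_Cl₂) / (n_Cl₂/√M_Cl₂ + n_HCl/√M_HCl)
= (3.14/√70.90) / (3.14/√70.90 + 1.39/√36.46) = 0.3729/(0.3729 + 0.2302) = 0.6183.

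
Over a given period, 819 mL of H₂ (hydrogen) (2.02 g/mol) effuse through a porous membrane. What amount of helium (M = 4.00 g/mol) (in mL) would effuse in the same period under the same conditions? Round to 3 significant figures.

582 mL

From Graham's law, rate_He/rate_H₂ = √(M_H₂/M_He) = √(2.02/4.00) = √0.5050 = 0.7106.
So the volume for He is 819 × 0.7106 = 582 mL.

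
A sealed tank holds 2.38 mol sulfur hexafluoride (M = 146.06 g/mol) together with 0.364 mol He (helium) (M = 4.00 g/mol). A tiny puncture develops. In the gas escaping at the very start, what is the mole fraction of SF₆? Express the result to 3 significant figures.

0.520

The effusion rate of species i is ∝ p_i/√M_i ∝ n_i/√M_i.
x_SF₆(eff) = (n_SF₆/√M_SF₆) / (n_SF₆/√M_SF₆ + n_He/√M_He)
= (2.38/√146.06) / (2.38/√146.06 + 0.364/√4.00) = 0.1969/(0.1969 + 0.1820) = 0.520.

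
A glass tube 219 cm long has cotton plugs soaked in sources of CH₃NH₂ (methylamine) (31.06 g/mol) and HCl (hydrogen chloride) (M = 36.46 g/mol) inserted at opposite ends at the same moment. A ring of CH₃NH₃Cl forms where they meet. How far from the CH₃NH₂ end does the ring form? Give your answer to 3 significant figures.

114 cm

Distances travelled in equal time are proportional to diffusion rates, so d_CH₃NH₂/d_HCl = √(M_HCl/M_CH₃NH₂) = √(36.46/31.06) = 1.083.
With d_CH₃NH₂ + d_HCl = 219 cm, d_HCl = 219/(1 + 1.083) = 105.1 cm.
d_CH₃NH₂ = 219 − 105.1 = 114 cm.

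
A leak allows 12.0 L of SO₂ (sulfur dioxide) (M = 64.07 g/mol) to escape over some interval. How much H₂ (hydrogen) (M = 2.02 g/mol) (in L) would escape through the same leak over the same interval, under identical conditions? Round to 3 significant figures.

67.6 L

From Graham's law, rate_H₂/rate_SO₂ = √(M_SO₂/M_H₂) = √(64.07/2.02) = √31.72 = 5.632.
So the volume for H₂ is 12.0 × 5.632 = 67.6 L.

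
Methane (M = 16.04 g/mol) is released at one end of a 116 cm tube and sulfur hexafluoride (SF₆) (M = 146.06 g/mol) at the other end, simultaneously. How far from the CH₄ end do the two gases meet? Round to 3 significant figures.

Distances travelled in equal time are proportional to diffusion rates, so d_CH₄/d_SF₆ = √(M_SF₆/M_CH₄) = √(146.06/16.04) = 3.018.
With d_CH₄ + d_SF₆ = 116 cm, d_SF₆ = 116/(1 + 3.018) = 28.87 cm.
d_CH₄ = 116 − 28.87 = 87.1 cm.

87.1 cm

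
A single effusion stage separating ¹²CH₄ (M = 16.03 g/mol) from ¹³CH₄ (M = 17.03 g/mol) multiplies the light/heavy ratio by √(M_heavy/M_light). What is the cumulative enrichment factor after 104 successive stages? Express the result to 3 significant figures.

Each stage multiplies the ratio by α = √(17.03/16.03), so after 104 stages the overall factor is α^104 = (17.03/16.03)^(104/2).
= 1.06238^52 = 23.3.

23.3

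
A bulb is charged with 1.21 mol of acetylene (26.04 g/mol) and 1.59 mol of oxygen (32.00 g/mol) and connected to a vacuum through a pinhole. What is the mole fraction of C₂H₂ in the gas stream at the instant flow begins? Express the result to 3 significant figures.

0.458

The effusion rate of species i is ∝ p_i/√M_i ∝ n_i/√M_i.
x_C₂H₂(eff) = (n_C₂H₂/√M_C₂H₂) / (n_C₂H₂/√M_C₂H₂ + n_O₂/√M_O₂)
= (1.21/√26.04) / (1.21/√26.04 + 1.59/√32.00) = 0.2371/(0.2371 + 0.2811) = 0.458.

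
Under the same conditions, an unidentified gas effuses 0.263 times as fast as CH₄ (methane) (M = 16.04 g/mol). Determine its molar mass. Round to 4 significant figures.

231.9 g/mol

Using Graham's law: rate_X/rate_CH₄ = √(M_CH₄/M_X).
0.263 = √(16.04/M_X)
M_X = 16.04 / 0.263² = 16.04 / 0.06917 = 231.9 g/mol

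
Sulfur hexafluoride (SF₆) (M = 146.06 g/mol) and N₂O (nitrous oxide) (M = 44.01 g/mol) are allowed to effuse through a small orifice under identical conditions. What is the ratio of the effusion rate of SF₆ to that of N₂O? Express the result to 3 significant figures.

By Graham's law, rate_SF₆/rate_N₂O = √(M_N₂O/M_SF₆) = √(44.01/146.06) = √0.3013 = 0.549.

0.549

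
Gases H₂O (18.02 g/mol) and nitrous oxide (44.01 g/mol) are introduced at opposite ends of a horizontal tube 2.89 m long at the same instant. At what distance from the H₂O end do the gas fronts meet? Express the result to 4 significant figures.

1.762 m

Distances travelled in equal time are proportional to diffusion rates, so d_H₂O/d_N₂O = √(M_N₂O/M_H₂O) = √(44.01/18.02) = 1.563.
With d_H₂O + d_N₂O = 2.89 m, d_N₂O = 2.89/(1 + 1.563) = 1.128 m.
d_H₂O = 2.89 − 1.128 = 1.762 m.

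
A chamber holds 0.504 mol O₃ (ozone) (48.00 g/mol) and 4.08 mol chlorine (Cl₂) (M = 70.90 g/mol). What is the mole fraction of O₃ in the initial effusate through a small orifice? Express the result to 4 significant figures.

Rate_i ∝ x_i/√M_i (Graham's law weighted by mole fraction), so the effusate composition follows n_i/√M_i.
So x_O₃ in the escaping gas = (n_O₃/√M_O₃) / Σ(n_i/√M_i)
= (0.504/√48.00) / (0.504/√48.00 + 4.08/√70.90) = 0.07275/(0.07275 + 0.4845) = 0.1305.

0.1305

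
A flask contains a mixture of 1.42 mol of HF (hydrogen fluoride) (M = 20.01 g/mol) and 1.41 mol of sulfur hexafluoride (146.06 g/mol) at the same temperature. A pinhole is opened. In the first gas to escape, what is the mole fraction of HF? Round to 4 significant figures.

Each component's effusion rate ∝ (its partial pressure)·(1/√M) ∝ n_i/√M_i.
So x_HF in the escaping gas = (n_HF/√M_HF) / Σ(n_i/√M_i)
= (1.42/√20.01) / (1.42/√20.01 + 1.41/√146.06) = 0.3174/(0.3174 + 0.1167) = 0.7312.

0.7312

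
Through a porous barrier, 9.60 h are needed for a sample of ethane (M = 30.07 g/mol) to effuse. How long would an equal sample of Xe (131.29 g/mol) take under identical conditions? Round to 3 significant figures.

20.1 h

Graham's law gives t_Xe/t_C₂H₆ = √(M_Xe/M_C₂H₆) = √(131.29/30.07) = √4.366 = 2.090.
So the time for Xe is 9.60 × 2.090 = 20.1 h.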